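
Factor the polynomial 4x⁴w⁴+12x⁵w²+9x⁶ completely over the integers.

Every term has a factor of x⁴; factoring it out leaves 9x²+12xw²+4w⁴.
Recognize a perfect-square trinomial with the parts 2w² and 3x.

x⁴(3x+2w²)²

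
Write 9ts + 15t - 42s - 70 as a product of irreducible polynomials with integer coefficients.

(3s + 5)(3t - 14)

Group as (9ts + 15t) + (-42s - 70) = 3t(3s + 5) - 14(3s + 5).
Both groups share the factor (3s + 5).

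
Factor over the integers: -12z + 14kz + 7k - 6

(2z + 1)(7k - 6)

Group as (14kz + 7k) + (-12z - 6) = 7k(2z + 1) - 6(2z + 1).
Both groups share the factor (2z + 1).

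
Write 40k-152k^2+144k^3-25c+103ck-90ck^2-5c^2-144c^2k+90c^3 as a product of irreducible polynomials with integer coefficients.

Group: 2c(45c^2-27ck-25c-72k^2+40k) + (-2k+1)(45c^2-27ck-25c-72k^2+40k); both groups contain (45c^2-27ck-25c-72k^2+40k), so (2c-2k+1) is a factor with cofactor 45c^2-27ck-25c-72k^2+40k.
The cofactor groups again: 45c^2-27ck-25c-72k^2+40k = 5c(9c+9k-5) - 8k(9c+9k-5); both groups contain (9c+9k-5), giving (5c-8k)(9c+9k-5).

(2c-2k+1)(5c-8k)(9c+9k-5)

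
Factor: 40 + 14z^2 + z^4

(z^2 + 10)(z^2 + 4)

Substitute u = z^2 to get a quadratic in u, then factor.
z^2 + 4 is irreducible over ℤ (sum of squares).
z^2 + 10 is irreducible over ℤ (always positive, so no real roots).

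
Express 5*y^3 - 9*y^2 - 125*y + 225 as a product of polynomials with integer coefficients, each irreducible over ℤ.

(5*y - 9)*(y + 5)*(y - 5)

By the rational root theorem, y = -5 is a root, so (y + 5) is a factor; dividing leaves 5*y^2 - 34*y + 45.
The remaining quadratic factors as (y - 5)(5*y - 9).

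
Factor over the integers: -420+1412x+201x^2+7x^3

Among the possible rational roots, x = -14 is a root, so (x+14) divides it; the quotient is 7x^2+103x-30.
The remaining quadratic factors as (7x-2)(x+15).

(7x-2)(x+14)(x+15)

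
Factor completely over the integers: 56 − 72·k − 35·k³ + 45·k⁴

(9·k − 7)·(5·k³ − 8)

Group as (45·k⁴ − 72·k) + (−35·k³ + 56) = 9·k·(5·k³ − 8) − 7·(5·k³ − 8).
Both groups share the factor (5·k³ − 8).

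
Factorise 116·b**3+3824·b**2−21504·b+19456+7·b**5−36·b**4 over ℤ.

(7·b−8)·(b+8)·(b−4)·(b**2−8·b+76)

Testing divisors of the constant over divisors of the leading coefficient, b = 8/7 is a root, so (7·b−8) divides it; the quotient is b**4−4·b**3+12·b**2+560·b−2432.
Continuing, b = −8 is a root, so (b+8) is a factor; dividing leaves b**3−12·b**2+108·b−304.
Continuing, b = 4 is a root, so (b−4) is a factor; dividing leaves b**2−8·b+76.
The quadratic b**2−8·b+76 has discriminant −240 < 0 and is irreducible over ℤ.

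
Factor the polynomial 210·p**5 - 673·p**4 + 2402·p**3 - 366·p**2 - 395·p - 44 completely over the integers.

(5·p + 1)·(6·p + 1)·(7·p - 4)·(p**2 - 3·p + 11)

Trying the rational-root candidates, p = -1/6 is a root, so (6·p + 1) is a factor; dividing leaves 35·p**4 - 118·p**3 + 420·p**2 - 131·p - 44.
Next, p = -1/5 is a root, so (5·p + 1) divides it; the quotient is 7·p**3 - 25·p**2 + 89·p - 44.
Continuing, p = 4/7 is a root, so (7·p - 4) divides it; the quotient is p**2 - 3·p + 11.
The quadratic p**2 - 3·p + 11 has discriminant -35 < 0 and is irreducible over ℤ.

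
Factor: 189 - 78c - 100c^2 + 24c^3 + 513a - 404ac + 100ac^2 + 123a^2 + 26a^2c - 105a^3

-(3a + 2c - 9)(5a - 6c + 7)(7a + 2c + 3)

Group: 3a(-35a^2 + 32ac - 64a + 12c^2 + 4c - 21) + (2c - 9)(-35a^2 + 32ac - 64a + 12c^2 + 4c - 21); both groups contain (-35a^2 + 32ac - 64a + 12c^2 + 4c - 21), so (3a + 2c - 9) is a factor with cofactor -35a^2 + 32ac - 64a + 12c^2 + 4c - 21.
The cofactor groups again: -35a^2 + 32ac - 64a + 12c^2 + 4c - 21 = -5a(7a + 2c + 3) + (6c - 7)(7a + 2c + 3); both groups contain (7a + 2c + 3), giving -(5a - 6c + 7)(7a + 2c + 3).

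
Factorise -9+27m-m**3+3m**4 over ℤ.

Group as (3m**4+27m) + (-m**3-9) = 3m(m**3+9) - (m**3+9).
Both groups share the factor (m**3+9).

(3m-1)(m**3+9)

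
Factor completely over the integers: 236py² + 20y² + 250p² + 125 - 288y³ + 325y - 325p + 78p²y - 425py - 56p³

-(2p + 4y - 5)(4p - 9y - 5)(7p - 8y - 5)

Group: 7p(-8p² + 2py + 30p + 36y² - 25y - 25) + (-8y - 5)(-8p² + 2py + 30p + 36y² - 25y - 25); both groups contain (-8p² + 2py + 30p + 36y² - 25y - 25), so (7p - 8y - 5) is a factor with cofactor -8p² + 2py + 30p + 36y² - 25y - 25.
The cofactor groups again: -8p² + 2py + 30p + 36y² - 25y - 25 = -4p(2p + 4y - 5) + (9y + 5)(2p + 4y - 5); both groups contain (2p + 4y - 5), giving -(4p - 9y - 5)(2p + 4y - 5).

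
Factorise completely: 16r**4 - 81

Difference of squares twice: with A = 2r and B = 3, A⁴ − B⁴ = (A² − B²)(A² + B²), and A² − B² factors again.

(2r + 3)(2r - 3)(4r**2 + 9)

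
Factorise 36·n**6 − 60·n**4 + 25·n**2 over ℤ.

n**2·(6·n**2 − 5)**2

Factor out n**2 first: what remains is 36·n**4 − 60·n**2 + 25.
Recognize a perfect-square trinomial with the parts 5 and 6·n**2.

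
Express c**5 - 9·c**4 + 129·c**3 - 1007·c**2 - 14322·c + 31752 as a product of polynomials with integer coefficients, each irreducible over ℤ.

(c + 7)·(c - 12)·(c - 2)·(c**2 - 2·c + 189)

Among the possible rational roots, c = 2 is a root, so (c - 2) divides it; the quotient is c**4 - 7·c**3 + 115·c**2 - 777·c - 15876.
Continuing, c = 12 is a root, so (c - 12) divides it; the quotient is c**3 + 5·c**2 + 175·c + 1323.
Next, c = -7 is a root, so (c + 7) divides it; the quotient is c**2 - 2·c + 189.
The quadratic c**2 - 2·c + 189 has discriminant -752 < 0 and is irreducible over ℤ.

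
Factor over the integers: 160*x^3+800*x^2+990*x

Pull out the common factor 10*x, then factor the remaining trinomial.

10*x*(4*x+11)*(4*x+9)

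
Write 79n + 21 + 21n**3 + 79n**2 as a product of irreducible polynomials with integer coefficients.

Among the possible rational roots, n = -1 is a root, so (n + 1) is a factor; dividing leaves 21n**2 + 58n + 21.
The remaining quadratic factors as (3n + 7)(7n + 3).

(3n + 7)(7n + 3)(n + 1)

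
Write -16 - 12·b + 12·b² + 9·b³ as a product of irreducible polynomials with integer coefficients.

Group as (9·b³ - 12·b) + (12·b² - 16) = 3·b·(3·b² - 4) + 4·(3·b² - 4).
Both groups share the factor (3·b² - 4).

(3·b + 4)·(3·b² - 4)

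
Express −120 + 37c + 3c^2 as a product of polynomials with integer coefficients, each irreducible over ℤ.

(3c − 8)(c + 15)

Need a pair with product 3·(−120) = −360 and sum 37: that's −8 and 45.
Split the middle term: 3c^2 − 8c + 45c − 120 = c(3c − 8) + 15(3c − 8).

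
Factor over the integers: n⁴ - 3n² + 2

Substitute u = n² to get a quadratic in u, then factor.
n² - 2 is irreducible over ℤ (2 is not a perfect square).
n² - 1 is a difference of squares.

(n + 1)(n - 1)(n² - 2)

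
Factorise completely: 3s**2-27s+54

Pull out the common factor 3, then factor the remaining trinomial.

3(s-3)(s-6)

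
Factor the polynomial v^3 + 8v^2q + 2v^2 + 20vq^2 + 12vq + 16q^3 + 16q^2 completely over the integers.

Group: v(v^2 + 6vq + 2v + 8q^2 + 8q) + 2q(v^2 + 6vq + 2v + 8q^2 + 8q); both groups contain (v^2 + 6vq + 2v + 8q^2 + 8q), so (v + 2q) is a factor with cofactor v^2 + 6vq + 2v + 8q^2 + 8q.
The cofactor groups again: v^2 + 6vq + 2v + 8q^2 + 8q = v(v + 4q) + (2q + 2)(v + 4q); both groups contain (v + 4q), giving (v + 2q + 2)(v + 4q).

(v + 2q)(v + 2q + 2)(v + 4q)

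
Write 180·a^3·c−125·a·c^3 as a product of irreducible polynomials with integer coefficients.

5·a·c·(6·a+5·c)·(6·a−5·c)

Every term has a factor of 5·a·c. Then 36·a^2−25·c^2 = (6·a)² − (5·c)².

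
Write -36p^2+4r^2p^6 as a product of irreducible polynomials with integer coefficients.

4p^2(rp^2+3)(rp^2-3)

Factor out 4p^2 first: what remains is r^2p^4-9.
Recognize a difference of squares with the parts rp^2 and 3.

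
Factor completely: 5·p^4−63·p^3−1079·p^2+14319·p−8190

(5·p−3)·(p+15)·(p−13)·(p−14)

Among the possible rational roots, p = 13 is a root, so (p−13) divides it; the quotient is 5·p^3+2·p^2−1053·p+630.
Continuing, p = 14 is a root, giving the factor (p−14) and quotient 5·p^2+72·p−45.
The remaining quadratic factors as (5·p−3)(p+15).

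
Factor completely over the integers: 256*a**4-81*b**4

(4*a+3*b)*(4*a-3*b)*(16*a**2+9*b**2)

Difference of squares twice: with A = 4*a and B = 3*b, A⁴ − B⁴ = (A² − B²)(A² + B²), and A² − B² factors again.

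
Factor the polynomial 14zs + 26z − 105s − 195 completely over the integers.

Group as (14zs + 26z) + (−105s − 195) = 2z(7s + 13) − 15(7s + 13).
Both groups share the factor (7s + 13).

(2z − 15)(7s + 13)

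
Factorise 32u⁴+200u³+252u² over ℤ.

4u²(2u+9)(4u+7)

Pull out the common factor 4u², then factor the remaining trinomial.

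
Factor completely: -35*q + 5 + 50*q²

Pull out the common factor 5, then factor the remaining trinomial.

5*(2*q - 1)*(5*q - 1)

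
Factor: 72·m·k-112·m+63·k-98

Group as (72·m·k-112·m) + (63·k-98) = 8·m·(9·k-14) + 7·(9·k-14).
Both groups share the factor (9·k-14).

(8·m+7)·(9·k-14)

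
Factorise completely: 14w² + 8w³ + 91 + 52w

(4w + 7)(2w² + 13)

Group as (8w³ + 52w) + (14w² + 91) = 4w(2w² + 13) + 7(2w² + 13).
Both groups share the factor (2w² + 13).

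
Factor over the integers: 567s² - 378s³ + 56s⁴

Pull out the common factor 7s², then factor the remaining trinomial.

7s²(2s - 9)(4s - 9)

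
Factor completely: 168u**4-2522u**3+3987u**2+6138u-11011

By the rational root theorem, u = 7/4 is a root, so (4u-7) is a factor; dividing leaves 42u**3-557u**2+22u+1573.
Continuing, u = 11/6 is a root, so (6u-11) divides it; the quotient is 7u**2-80u-143.
The remaining quadratic factors as (7u+11)(u-13).

(4u-7)(6u-11)(7u+11)(u-13)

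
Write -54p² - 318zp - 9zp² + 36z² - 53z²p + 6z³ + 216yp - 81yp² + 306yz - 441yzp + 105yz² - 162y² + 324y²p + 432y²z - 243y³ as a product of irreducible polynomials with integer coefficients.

-(9y + z - 9p)(3y - 6z - p)(9y + z + 6)

Group: 9y(-27y² + 51yz + 36yp + 6z² - 53zp - 9p²) + (z + 6)(-27y² + 51yz + 36yp + 6z² - 53zp - 9p²); both groups contain (-27y² + 51yz + 36yp + 6z² - 53zp - 9p²), so (9y + z + 6) is a factor with cofactor -27y² + 51yz + 36yp + 6z² - 53zp - 9p².
The cofactor groups again: -27y² + 51yz + 36yp + 6z² - 53zp - 9p² = -3y(9y + z - 9p) + (6z + p)(9y + z - 9p); both groups contain (9y + z - 9p), giving -(3y - 6z - p)(9y + z - 9p).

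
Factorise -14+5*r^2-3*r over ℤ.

(5*r+7)*(r-2)

Need a pair with product 5·(-14) = -70 and sum -3: that's 7 and -10.
Split the middle term: 5*r^2+7*r - 10*r-14 = r*(5*r+7) - 2*(5*r+7).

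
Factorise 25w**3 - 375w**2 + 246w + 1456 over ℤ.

(5w + 8)(5w - 13)(w - 14)

Among the possible rational roots, w = 14 is a root, giving the factor (w - 14) and quotient 25w**2 - 25w - 104.
The remaining quadratic factors as (5w + 8)(5w - 13).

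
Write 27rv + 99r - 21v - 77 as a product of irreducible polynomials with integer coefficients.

Group as (27rv + 99r) + (-21v - 77) = 9r(3v + 11) - 7(3v + 11).
Both groups share the factor (3v + 11).

(3v + 11)(9r - 7)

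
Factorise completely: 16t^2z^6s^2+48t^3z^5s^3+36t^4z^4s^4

Factor out 4t^2z^4s^2 first: what remains is 9t^2s^2+12tzs+4z^2.
Recognize a perfect-square trinomial with the parts 3ts and 2z.

4s^2t^2z^4(3ts+2z)^2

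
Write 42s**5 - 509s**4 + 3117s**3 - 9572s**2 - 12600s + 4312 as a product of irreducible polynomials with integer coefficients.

By the rational root theorem, s = -7/6 is a root, giving the factor (6s + 7) and quotient 7s**4 - 93s**3 + 628s**2 - 2328s + 616.
Next, s = 2/7 is a root, so (7s - 2) is a factor; dividing leaves s**3 - 13s**2 + 86s - 308.
Then s = 7 is a root, so (s - 7) divides it; the quotient is s**2 - 6s + 44.
The quadratic s**2 - 6s + 44 has discriminant -140 < 0 and is irreducible over ℤ.

(6s + 7)(7s - 2)(s - 7)(s**2 - 6s + 44)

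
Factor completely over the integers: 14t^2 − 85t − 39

(2t − 13)(7t + 3)

Need a pair with product 14·(−39) = −546 and sum −85: that's 6 and −91.
Split the middle term: 14t^2 + 6t − 91t − 39 = 2t(7t + 3) − 13(7t + 3).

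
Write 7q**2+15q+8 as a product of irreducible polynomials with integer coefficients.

Need a pair with product 7·8 = 56 and sum 15: that's 7 and 8.
Split the middle term: 7q**2+7q + 8q+8 = 7q(q+1) + 8(q+1).

(7q+8)(q+1)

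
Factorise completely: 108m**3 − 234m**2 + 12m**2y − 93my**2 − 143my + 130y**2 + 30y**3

Group: 9m(12m**2 − 12my − 26m + 3y**2 + 13y) + 10y(12m**2 − 12my − 26m + 3y**2 + 13y); both groups contain (12m**2 − 12my − 26m + 3y**2 + 13y), so (9m + 10y) is a factor with cofactor 12m**2 − 12my − 26m + 3y**2 + 13y.
The cofactor groups again: 12m**2 − 12my − 26m + 3y**2 + 13y = 2m(6m − 3y − 13) − y(6m − 3y − 13); both groups contain (6m − 3y − 13), giving (2m − y)(6m − 3y − 13).

(2m − y)(6m − 3y − 13)(9m + 10y)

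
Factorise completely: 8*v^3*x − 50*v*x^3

Every term has a factor of 2*v*x. Then 4*v^2 − 25*x^2 = (2*v)² − (5*x)².

2*v*x*(2*v + 5*x)*(2*v − 5*x)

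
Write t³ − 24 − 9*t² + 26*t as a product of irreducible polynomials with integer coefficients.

(t − 2)*(t − 3)*(t − 4)

Trying the rational-root candidates, t = 4 is a root, so (t − 4) is a factor; dividing leaves t² − 5*t + 6.
The remaining quadratic factors as (t − 3)(t − 2).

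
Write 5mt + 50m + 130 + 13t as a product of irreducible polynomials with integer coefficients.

Group as (5mt + 50m) + (13t + 130) = 5m(t + 10) + 13(t + 10).
Both groups share the factor (t + 10).

(5m + 13)(t + 10)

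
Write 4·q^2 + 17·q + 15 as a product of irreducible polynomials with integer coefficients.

(4·q + 5)·(q + 3)

Need a pair with product 4·15 = 60 and sum 17: that's 12 and 5.
Split the middle term: 4·q^2 + 12·q + 5·q + 15 = 4·q·(q + 3) + 5·(q + 3).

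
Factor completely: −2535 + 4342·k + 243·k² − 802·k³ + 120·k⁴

(4·k − 13)·(5·k − 3)·(6·k + 13)·(k − 5)

Testing divisors of the constant over divisors of the leading coefficient, k = −13/6 is a root, so (6·k + 13) divides it; the quotient is 20·k³ − 177·k² + 424·k − 195.
Then k = 5 is a root, giving the factor (k − 5) and quotient 20·k² − 77·k + 39.
The remaining quadratic factors as (5·k − 3)(4·k − 13).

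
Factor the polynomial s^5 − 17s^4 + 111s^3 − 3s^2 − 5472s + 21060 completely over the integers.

By the rational root theorem, s = 5 is a root, so (s − 5) is a factor; dividing leaves s^4 − 12s^3 + 51s^2 + 252s − 4212.
Then s = 9 is a root, so (s − 9) divides it; the quotient is s^3 − 3s^2 + 24s + 468.
Continuing, s = −6 is a root, so (s + 6) is a factor; dividing leaves s^2 − 9s + 78.
The quadratic s^2 − 9s + 78 has discriminant −231 < 0 and is irreducible over ℤ.

(s + 6)(s − 5)(s − 9)(s^2 − 9s + 78)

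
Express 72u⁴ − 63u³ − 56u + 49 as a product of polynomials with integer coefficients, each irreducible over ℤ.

(8u − 7)(9u³ − 7)

Group as (72u⁴ − 56u) + (−63u³ + 49) = 8u(9u³ − 7) − 7(9u³ − 7).
Both groups share the factor (9u³ − 7).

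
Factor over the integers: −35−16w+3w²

Need a pair with product 3·(−35) = −105 and sum −16: that's −21 and 5.
Split the middle term: 3w²−21w + 5w−35 = 3w(w−7) + 5(w−7).

(3w+5)(w−7)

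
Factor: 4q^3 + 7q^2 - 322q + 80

Trying the rational-root candidates, q = -10 is a root, giving the factor (q + 10) and quotient 4q^2 - 33q + 8.
The remaining quadratic factors as (q - 8)(4q - 1).

(4q - 1)(q + 10)(q - 8)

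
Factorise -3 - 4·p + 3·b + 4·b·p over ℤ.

(4·p + 3)·(b - 1)

Group as (4·b·p + 3·b) + (-4·p - 3) = b·(4·p + 3) - (4·p + 3).
Both groups share the factor (4·p + 3).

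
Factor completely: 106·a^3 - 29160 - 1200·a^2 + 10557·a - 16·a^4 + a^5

(a - 5)·(a - 8)·(a - 9)·(a^2 + 6·a + 81)

By the rational root theorem, a = 9 is a root, so (a - 9) is a factor; dividing leaves a^4 - 7·a^3 + 43·a^2 - 813·a + 3240.
Next, a = 8 is a root, giving the factor (a - 8) and quotient a^3 + a^2 + 51·a - 405.
Next, a = 5 is a root, giving the factor (a - 5) and quotient a^2 + 6·a + 81.
The quadratic a^2 + 6·a + 81 has discriminant -288 < 0 and is irreducible over ℤ.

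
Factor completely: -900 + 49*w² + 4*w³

By the rational root theorem, w = -6 is a root, giving the factor (w + 6) and quotient 4*w² + 25*w - 150.
The remaining quadratic factors as (4*w - 15)(w + 10).

(4*w - 15)*(w + 10)*(w + 6)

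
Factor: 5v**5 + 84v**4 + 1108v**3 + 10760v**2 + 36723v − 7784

By the rational root theorem, v = −8 is a root, so (v + 8) divides it; the quotient is 5v**4 + 44v**3 + 756v**2 + 4712v − 973.
Next, v = −7 is a root, giving the factor (v + 7) and quotient 5v**3 + 9v**2 + 693v − 139.
Then v = 1/5 is a root, so (5v − 1) is a factor; dividing leaves v**2 + 2v + 139.
The quadratic v**2 + 2v + 139 has discriminant −552 < 0 and is irreducible over ℤ.

(5v − 1)(v + 7)(v + 8)(v**2 + 2v + 139)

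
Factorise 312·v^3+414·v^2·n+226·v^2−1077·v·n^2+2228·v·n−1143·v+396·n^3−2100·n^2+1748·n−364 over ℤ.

(13·v−12·n+4)·(6·v−3·n+13)·(4·v+11·n−7)

Group: 13·v·(24·v^2+54·v·n+10·v−33·n^2+164·n−91) + (−12·n+4)·(24·v^2+54·v·n+10·v−33·n^2+164·n−91); both groups contain (24·v^2+54·v·n+10·v−33·n^2+164·n−91), so (13·v−12·n+4) is a factor with cofactor 24·v^2+54·v·n+10·v−33·n^2+164·n−91.
The cofactor groups again: 24·v^2+54·v·n+10·v−33·n^2+164·n−91 = 6·v·(4·v+11·n−7) + (−3·n+13)·(4·v+11·n−7); both groups contain (4·v+11·n−7), giving (6·v−3·n+13)·(4·v+11·n−7).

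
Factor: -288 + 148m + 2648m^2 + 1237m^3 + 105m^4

Testing divisors of the constant over divisors of the leading coefficient, m = 2/7 is a root, giving the factor (7m - 2) and quotient 15m^3 + 181m^2 + 430m + 144.
Then m = -9 is a root, so (m + 9) divides it; the quotient is 15m^2 + 46m + 16.
The remaining quadratic factors as (3m + 8)(5m + 2).

(3m + 8)(5m + 2)(7m - 2)(m + 9)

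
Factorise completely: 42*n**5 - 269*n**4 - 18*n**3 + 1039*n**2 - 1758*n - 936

(6*n + 13)*(7*n + 3)*(n - 6)*(n**2 - 3*n + 4)

By the rational root theorem, n = -3/7 is a root, giving the factor (7*n + 3) and quotient 6*n**4 - 41*n**3 + 15*n**2 + 142*n - 312.
Then n = -13/6 is a root, so (6*n + 13) divides it; the quotient is n**3 - 9*n**2 + 22*n - 24.
Then n = 6 is a root, so (n - 6) is a factor; dividing leaves n**2 - 3*n + 4.
The quadratic n**2 - 3*n + 4 has discriminant -7 < 0 and is irreducible over ℤ.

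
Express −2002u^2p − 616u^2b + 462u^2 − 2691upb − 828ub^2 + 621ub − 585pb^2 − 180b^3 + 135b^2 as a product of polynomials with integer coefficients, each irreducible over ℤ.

Group: 11u(−182up − 56ub + 42u − 195pb − 60b^2 + 45b) + 3b(−182up − 56ub + 42u − 195pb − 60b^2 + 45b); both groups contain (−182up − 56ub + 42u − 195pb − 60b^2 + 45b), so (11u + 3b) is a factor with cofactor −182up − 56ub + 42u − 195pb − 60b^2 + 45b.
The cofactor groups again: −182up − 56ub + 42u − 195pb − 60b^2 + 45b = −13p(14u + 15b) + (−4b + 3)(14u + 15b); both groups contain (14u + 15b), giving −(13p + 4b − 3)(14u + 15b).

−(14u + 15b)(11u + 3b)(13p + 4b − 3)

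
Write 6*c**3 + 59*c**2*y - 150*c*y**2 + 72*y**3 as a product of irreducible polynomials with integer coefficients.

(2*c - 3*y)*(3*c - 2*y)*(c + 12*y)

Group: 3*c*(2*c**2 + 21*c*y - 36*y**2) - 2*y*(2*c**2 + 21*c*y - 36*y**2); both groups contain (2*c**2 + 21*c*y - 36*y**2), so (3*c - 2*y) is a factor with cofactor 2*c**2 + 21*c*y - 36*y**2.
The cofactor groups again: 2*c**2 + 21*c*y - 36*y**2 = 2*c*(c + 12*y) - 3*y*(c + 12*y); both groups contain (c + 12*y), giving (2*c - 3*y)*(c + 12*y).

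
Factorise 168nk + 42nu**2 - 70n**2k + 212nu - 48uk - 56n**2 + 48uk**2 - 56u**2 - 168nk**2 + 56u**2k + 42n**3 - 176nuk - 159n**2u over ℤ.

Group: 3n(14n**2 - 53nu - 42nk + 14u**2 + 12uk) + (4k - 4)(14n**2 - 53nu - 42nk + 14u**2 + 12uk); both groups contain (14n**2 - 53nu - 42nk + 14u**2 + 12uk), so (3n + 4k - 4) is a factor with cofactor 14n**2 - 53nu - 42nk + 14u**2 + 12uk.
The cofactor groups again: 14n**2 - 53nu - 42nk + 14u**2 + 12uk = 2n(7n - 2u) + (-7u - 6k)(7n - 2u); both groups contain (7n - 2u), giving (2n - 7u - 6k)(7n - 2u).

(2n - 7u - 6k)(3n + 4k - 4)(7n - 2u)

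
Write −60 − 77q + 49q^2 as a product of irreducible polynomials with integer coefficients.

Need a pair with product 49·(−60) = −2940 and sum −77: that's 28 and −105.
Split the middle term: 49q^2 + 28q − 105q − 60 = 7q(7q + 4) − 15(7q + 4).

(7q + 4)(7q − 15)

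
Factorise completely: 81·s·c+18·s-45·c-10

(9·c+2)·(9·s-5)

Group as (81·s·c+18·s) + (-45·c-10) = 9·s·(9·c+2) - 5·(9·c+2).
Both groups share the factor (9·c+2).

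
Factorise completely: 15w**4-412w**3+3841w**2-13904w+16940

By the rational root theorem, w = 11/3 is a root, so (3w-11) is a factor; dividing leaves 5w**3-119w**2+844w-1540.
Then w = 14/5 is a root, so (5w-14) is a factor; dividing leaves w**2-21w+110.
The remaining quadratic factors as (w-10)(w-11).

(3w-11)(5w-14)(w-10)(w-11)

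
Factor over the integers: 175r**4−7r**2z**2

Factor out 7r**2, leaving 25r**2−z**2, which is a difference of two squares.

7r**2(5r+z)(5r−z)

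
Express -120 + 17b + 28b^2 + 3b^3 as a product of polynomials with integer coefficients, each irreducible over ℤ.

Among the possible rational roots, b = -3 is a root, so (b + 3) is a factor; dividing leaves 3b^2 + 19b - 40.
The remaining quadratic factors as (3b - 5)(b + 8).

(3b - 5)(b + 3)(b + 8)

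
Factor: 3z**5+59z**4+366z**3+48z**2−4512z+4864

(3z−4)(z+8)(z−2)(z**2+15z+76)

Trying the rational-root candidates, z = 4/3 is a root, so (3z−4) divides it; the quotient is z**4+21z**3+150z**2+216z−1216.
Next, z = −8 is a root, so (z+8) is a factor; dividing leaves z**3+13z**2+46z−152.
Next, z = 2 is a root, so (z−2) divides it; the quotient is z**2+15z+76.
The quadratic z**2+15z+76 has discriminant −79 < 0 and is irreducible over ℤ.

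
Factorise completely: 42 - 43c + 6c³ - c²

(6c - 7)(c + 3)(c - 2)

Trying the rational-root candidates, c = -3 is a root, so (c + 3) is a factor; dividing leaves 6c² - 19c + 14.
The remaining quadratic factors as (6c - 7)(c - 2).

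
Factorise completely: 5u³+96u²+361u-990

Trying the rational-root candidates, u = -11 is a root, giving the factor (u+11) and quotient 5u²+41u-90.
The remaining quadratic factors as (5u-9)(u+10).

(5u-9)(u+10)(u+11)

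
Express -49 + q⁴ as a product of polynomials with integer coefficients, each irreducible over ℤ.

Substitute u = q² to get a quadratic in u, then factor.
q² - 7 is irreducible over ℤ (7 is not a perfect square).
q² + 7 is irreducible over ℤ (always positive, so no real roots).

(q² + 7)*(q² - 7)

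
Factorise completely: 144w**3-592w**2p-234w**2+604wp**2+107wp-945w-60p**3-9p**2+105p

Group: 2w(72w**2-116wp+135w+12p**2-15p) + (-5p-7)(72w**2-116wp+135w+12p**2-15p); both groups contain (72w**2-116wp+135w+12p**2-15p), so (2w-5p-7) is a factor with cofactor 72w**2-116wp+135w+12p**2-15p.
The cofactor groups again: 72w**2-116wp+135w+12p**2-15p = 9w(8w-12p+15) - p(8w-12p+15); both groups contain (8w-12p+15), giving (9w-p)(8w-12p+15).

(8w-12p+15)(2w-5p-7)(9w-p)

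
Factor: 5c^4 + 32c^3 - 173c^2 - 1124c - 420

By the rational root theorem, c = -5 is a root, giving the factor (c + 5) and quotient 5c^3 + 7c^2 - 208c - 84.
Next, c = -2/5 is a root, so (5c + 2) divides it; the quotient is c^2 + c - 42.
The remaining quadratic factors as (c - 6)(c + 7).

(5c + 2)(c + 5)(c + 7)(c - 6)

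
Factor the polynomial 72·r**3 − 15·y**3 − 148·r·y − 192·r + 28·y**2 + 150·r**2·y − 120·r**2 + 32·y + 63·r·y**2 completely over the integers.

Group: 6·r·(12·r**2 + 27·r·y − 20·r + 15·y**2 − 28·y − 32) − y·(12·r**2 + 27·r·y − 20·r + 15·y**2 − 28·y − 32); both groups contain (12·r**2 + 27·r·y − 20·r + 15·y**2 − 28·y − 32), so (6·r − y) is a factor with cofactor 12·r**2 + 27·r·y − 20·r + 15·y**2 − 28·y − 32.
The cofactor groups again: 12·r**2 + 27·r·y − 20·r + 15·y**2 − 28·y − 32 = 3·r·(4·r + 5·y + 4) + (3·y − 8)·(4·r + 5·y + 4); both groups contain (4·r + 5·y + 4), giving (3·r + 3·y − 8)·(4·r + 5·y + 4).

(3·r + 3·y − 8)·(4·r + 5·y + 4)·(6·r − y)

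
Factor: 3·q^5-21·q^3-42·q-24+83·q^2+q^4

(3·q+1)·(q+4)·(q-1)·(q^2-3·q+6)

Testing divisors of the constant over divisors of the leading coefficient, q = -1/3 is a root, so (3·q+1) divides it; the quotient is q^4-7·q^2+30·q-24.
Next, q = 1 is a root, so (q-1) is a factor; dividing leaves q^3+q^2-6·q+24.
Next, q = -4 is a root, so (q+4) is a factor; dividing leaves q^2-3·q+6.
The quadratic q^2-3·q+6 has discriminant -15 < 0 and is irreducible over ℤ.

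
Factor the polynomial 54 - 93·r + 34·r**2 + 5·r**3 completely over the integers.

By the rational root theorem, r = -9 is a root, so (r + 9) is a factor; dividing leaves 5·r**2 - 11·r + 6.
The remaining quadratic factors as (r - 1)(5·r - 6).

(5·r - 6)·(r + 9)·(r - 1)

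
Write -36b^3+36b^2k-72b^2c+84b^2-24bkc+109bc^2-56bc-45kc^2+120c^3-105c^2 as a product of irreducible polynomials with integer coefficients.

Group: 3b(-12b^2+8bc+15c^2) + (-3k+8c-7)(-12b^2+8bc+15c^2); both groups contain (-12b^2+8bc+15c^2), so (3b-3k+8c-7) is a factor with cofactor -12b^2+8bc+15c^2.
The cofactor groups again: -12b^2+8bc+15c^2 = -2b(6b+5c) + 3c(6b+5c); both groups contain (6b+5c), giving -(2b-3c)(6b+5c).

-(2b-3c)(3b-3k+8c-7)(6b+5c)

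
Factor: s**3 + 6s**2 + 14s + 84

(s + 6)(s**2 + 14)

Group as (s**3 + 14s) + (6s**2 + 84) = s(s**2 + 14) + 6(s**2 + 14).
Both groups share the factor (s**2 + 14).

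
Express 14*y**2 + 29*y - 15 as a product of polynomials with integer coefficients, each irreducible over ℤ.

Need a pair with product 14·(-15) = -210 and sum 29: that's 35 and -6.
Split the middle term: 14*y**2 + 35*y - 6*y - 15 = 7*y*(2*y + 5) - 3*(2*y + 5).

(2*y + 5)*(7*y - 3)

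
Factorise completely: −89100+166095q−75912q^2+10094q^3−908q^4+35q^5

(5q−4)(7q−15)(q−15)(q^2−8q+99)

Among the possible rational roots, q = 15 is a root, so (q−15) is a factor; dividing leaves 35q^4−383q^3+4349q^2−10677q+5940.
Continuing, q = 4/5 is a root, so (5q−4) is a factor; dividing leaves 7q^3−71q^2+813q−1485.
Continuing, q = 15/7 is a root, so (7q−15) is a factor; dividing leaves q^2−8q+99.
The quadratic q^2−8q+99 has discriminant −332 < 0 and is irreducible over ℤ.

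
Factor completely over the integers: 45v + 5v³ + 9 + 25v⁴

(5v + 1)(5v³ + 9)

Group as (25v⁴ + 45v) + (5v³ + 9) = 5v(5v³ + 9) + (5v³ + 9).
Both groups share the factor (5v³ + 9).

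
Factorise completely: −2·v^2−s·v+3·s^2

Group: 3·s·(s−v) + 2·v·(s−v); both groups contain (s−v).

(3·s+2·v)·(s−v)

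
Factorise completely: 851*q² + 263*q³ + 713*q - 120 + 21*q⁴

Testing divisors of the constant over divisors of the leading coefficient, q = -3 is a root, giving the factor (q + 3) and quotient 21*q³ + 200*q² + 251*q - 40.
Next, q = -8 is a root, giving the factor (q + 8) and quotient 21*q² + 32*q - 5.
The remaining quadratic factors as (7*q - 1)(3*q + 5).

(3*q + 5)*(7*q - 1)*(q + 3)*(q + 8)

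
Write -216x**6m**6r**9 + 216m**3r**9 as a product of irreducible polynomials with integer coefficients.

-216m**3r**9(x**2m - 1)(x**4m**2 + x**2m + 1)

Factor out 216m**3r**9 first: what remains is -x**6m**3 + 1.
Recognize a difference of cubes with the parts 1 and x**2m.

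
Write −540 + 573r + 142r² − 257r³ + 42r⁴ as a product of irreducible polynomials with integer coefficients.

Among the possible rational roots, r = 9/7 is a root, so (7r − 9) divides it; the quotient is 6r³ − 29r² − 17r + 60.
Then r = 4/3 is a root, so (3r − 4) is a factor; dividing leaves 2r² − 7r − 15.
The remaining quadratic factors as (2r + 3)(r − 5).

(2r + 3)(3r − 4)(7r − 9)(r − 5)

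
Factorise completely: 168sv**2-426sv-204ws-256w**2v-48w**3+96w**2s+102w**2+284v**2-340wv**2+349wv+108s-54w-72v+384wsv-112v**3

Group: 8w(-6w**2+12ws-29wv+6w+42sv-12s-28v**2+8v) + (4v-9)(-6w**2+12ws-29wv+6w+42sv-12s-28v**2+8v); both groups contain (-6w**2+12ws-29wv+6w+42sv-12s-28v**2+8v), so (8w+4v-9) is a factor with cofactor -6w**2+12ws-29wv+6w+42sv-12s-28v**2+8v.
The cofactor groups again: -6w**2+12ws-29wv+6w+42sv-12s-28v**2+8v = -3w(2w+7v-2) + (6s-4v)(2w+7v-2); both groups contain (2w+7v-2), giving -(3w-6s+4v)(2w+7v-2).

-(3w-6s+4v)(8w+4v-9)(2w+7v-2)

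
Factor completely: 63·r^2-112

7·(3·r+4)·(3·r-4)

Every term has a factor of 7. Then 9·r^2-16 = (3·r)² − (4)².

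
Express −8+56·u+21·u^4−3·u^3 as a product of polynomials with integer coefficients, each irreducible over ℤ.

(7·u−1)·(3·u^3+8)

Group as (21·u^4+56·u) + (−3·u^3−8) = 7·u·(3·u^3+8) − (3·u^3+8).
Both groups share the factor (3·u^3+8).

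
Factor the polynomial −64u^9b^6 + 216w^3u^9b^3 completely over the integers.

Pull out the common factor 8u^9b^3, leaving 27w^3 − 8b^3.
Recognize a difference of cubes with the parts 3w and 2b.

8b^3u^9(3w − 2b)(9w^2 + 6wb + 4b^2)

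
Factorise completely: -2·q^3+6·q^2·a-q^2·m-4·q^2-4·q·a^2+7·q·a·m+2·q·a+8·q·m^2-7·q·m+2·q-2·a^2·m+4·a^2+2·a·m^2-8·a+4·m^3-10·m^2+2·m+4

Group: 2·q·(-q^2+3·q·a-3·q-2·a^2+2·a·m+4·a+4·m^2-2·m-2) + (m-2)·(-q^2+3·q·a-3·q-2·a^2+2·a·m+4·a+4·m^2-2·m-2); both groups contain (-q^2+3·q·a-3·q-2·a^2+2·a·m+4·a+4·m^2-2·m-2), so (2·q+m-2) is a factor with cofactor -q^2+3·q·a-3·q-2·a^2+2·a·m+4·a+4·m^2-2·m-2.
The cofactor groups again: -q^2+3·q·a-3·q-2·a^2+2·a·m+4·a+4·m^2-2·m-2 = -q·(q-2·a-2·m+2) + (a-2·m-1)·(q-2·a-2·m+2); both groups contain (q-2·a-2·m+2), giving -(q-a+2·m+1)·(q-2·a-2·m+2).

-(q-2·a-2·m+2)·(q-a+2·m+1)·(2·q+m-2)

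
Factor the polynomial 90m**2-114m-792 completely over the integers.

6(3m-11)(5m+12)

Pull out the common factor 6, then factor the remaining trinomial.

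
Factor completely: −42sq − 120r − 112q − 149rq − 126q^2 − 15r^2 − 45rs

−(15r + 14q)(r + 3s + 9q + 8)

Group: −15r(r + 3s + 9q + 8) − 14q(r + 3s + 9q + 8); both groups contain (r + 3s + 9q + 8).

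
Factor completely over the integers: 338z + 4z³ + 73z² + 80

(4z + 1)(z + 10)(z + 8)

By the rational root theorem, z = −8 is a root, so (z + 8) divides it; the quotient is 4z² + 41z + 10.
The remaining quadratic factors as (z + 10)(4z + 1).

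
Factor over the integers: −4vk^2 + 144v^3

4v(6v − k)(6v + k)

Pull out the common factor 4v; 36v^2 − k^2 is a difference of squares.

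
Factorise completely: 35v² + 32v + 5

(5v + 1)(7v + 5)

Need a pair with product 35·5 = 175 and sum 32: that's 25 and 7.
Split the middle term: 35v² + 25v + 7v + 5 = 5v(7v + 5) + (7v + 5).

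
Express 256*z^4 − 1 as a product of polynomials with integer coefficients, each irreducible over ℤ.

Write as (16*z^2)² − (1)², then factor 16*z^2 − 1 once more.

(4*z + 1)*(4*z − 1)*(16*z^2 + 1)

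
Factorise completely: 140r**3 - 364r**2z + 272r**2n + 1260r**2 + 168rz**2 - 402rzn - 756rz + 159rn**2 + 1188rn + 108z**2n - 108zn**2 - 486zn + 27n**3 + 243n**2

Group: 14r(10r**2 - 26rz + 13rn + 90r + 12z**2 - 12zn - 54z + 3n**2 + 27n) + 9n(10r**2 - 26rz + 13rn + 90r + 12z**2 - 12zn - 54z + 3n**2 + 27n); both groups contain (10r**2 - 26rz + 13rn + 90r + 12z**2 - 12zn - 54z + 3n**2 + 27n), so (14r + 9n) is a factor with cofactor 10r**2 - 26rz + 13rn + 90r + 12z**2 - 12zn - 54z + 3n**2 + 27n.
The cofactor groups again: 10r**2 - 26rz + 13rn + 90r + 12z**2 - 12zn - 54z + 3n**2 + 27n = r(10r - 6z + 3n) + (-2z + n + 9)(10r - 6z + 3n); both groups contain (10r - 6z + 3n), giving (r - 2z + n + 9)(10r - 6z + 3n).

(10r - 6z + 3n)(14r + 9n)(r - 2z + n + 9)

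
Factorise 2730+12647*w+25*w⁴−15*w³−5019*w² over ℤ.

(5*w+1)*(5*w−14)*(w+15)*(w−13)

Trying the rational-root candidates, w = −1/5 is a root, giving the factor (5*w+1) and quotient 5*w³−4*w²−1003*w+2730.
Next, w = 14/5 is a root, so (5*w−14) is a factor; dividing leaves w²+2*w−195.
The remaining quadratic factors as (w−13)(w+15).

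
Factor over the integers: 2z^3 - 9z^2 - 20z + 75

Testing divisors of the constant over divisors of the leading coefficient, z = 5 is a root, giving the factor (z - 5) and quotient 2z^2 + z - 15.
The remaining quadratic factors as (z + 3)(2z - 5).

(2z - 5)(z + 3)(z - 5)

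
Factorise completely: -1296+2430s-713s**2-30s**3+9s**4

Testing divisors of the constant over divisors of the leading coefficient, s = 8/3 is a root, giving the factor (3s-8) and quotient 3s**3-2s**2-243s+162.
Then s = -9 is a root, so (s+9) divides it; the quotient is 3s**2-29s+18.
The remaining quadratic factors as (s-9)(3s-2).

(3s-2)(3s-8)(s+9)(s-9)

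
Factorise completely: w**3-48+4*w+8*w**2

Testing divisors of the constant over divisors of the leading coefficient, w = 2 is a root, so (w-2) is a factor; dividing leaves w**2+10*w+24.
The remaining quadratic factors as (w+6)(w+4).

(w+4)*(w+6)*(w-2)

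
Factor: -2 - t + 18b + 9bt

Group as (9bt + 18b) + (-t - 2) = 9b(t + 2) - (t + 2).
Both groups share the factor (t + 2).

(9b - 1)(t + 2)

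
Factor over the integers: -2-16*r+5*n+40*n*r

(5*n-2)*(8*r+1)

Group as (40*n*r+5*n) + (-16*r-2) = 5*n*(8*r+1) - 2*(8*r+1).
Both groups share the factor (8*r+1).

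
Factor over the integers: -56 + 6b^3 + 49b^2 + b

Among the possible rational roots, b = 1 is a root, so (b - 1) is a factor; dividing leaves 6b^2 + 55b + 56.
The remaining quadratic factors as (6b + 7)(b + 8).

(6b + 7)(b + 8)(b - 1)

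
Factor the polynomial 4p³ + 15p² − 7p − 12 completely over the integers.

Testing divisors of the constant over divisors of the leading coefficient, p = −4 is a root, so (p + 4) is a factor; dividing leaves 4p² − p − 3.
The remaining quadratic factors as (4p + 3)(p − 1).

(4p + 3)(p + 4)(p − 1)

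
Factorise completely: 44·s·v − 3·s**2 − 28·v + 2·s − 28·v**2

−(3·s − 2·v − 2)·(s − 14·v)

Group: −s·(3·s − 2·v − 2) + 14·v·(3·s − 2·v − 2); both groups contain (3·s − 2·v − 2).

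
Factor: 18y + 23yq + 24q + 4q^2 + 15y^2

(3y + 4q)(5y + q + 6)

Group: 3y(5y + q + 6) + 4q(5y + q + 6); both groups contain (5y + q + 6).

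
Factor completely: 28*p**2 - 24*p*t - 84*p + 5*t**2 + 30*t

Group: 2*p*(14*p - 5*t) + (-t - 6)*(14*p - 5*t); both groups contain (14*p - 5*t).

(14*p - 5*t)*(2*p - t - 6)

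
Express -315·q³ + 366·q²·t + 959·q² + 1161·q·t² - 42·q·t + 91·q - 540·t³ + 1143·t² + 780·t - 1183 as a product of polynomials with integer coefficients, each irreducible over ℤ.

Group: 7·q·(-45·q² + 33·q·t + 182·q + 180·t² + 39·t - 169) + (-3·t + 7)·(-45·q² + 33·q·t + 182·q + 180·t² + 39·t - 169); both groups contain (-45·q² + 33·q·t + 182·q + 180·t² + 39·t - 169), so (7·q - 3·t + 7) is a factor with cofactor -45·q² + 33·q·t + 182·q + 180·t² + 39·t - 169.
The cofactor groups again: -45·q² + 33·q·t + 182·q + 180·t² + 39·t - 169 = -5·q·(9·q + 15·t - 13) + (12·t + 13)·(9·q + 15·t - 13); both groups contain (9·q + 15·t - 13), giving -(5·q - 12·t - 13)·(9·q + 15·t - 13).

-(5·q - 12·t - 13)·(7·q - 3·t + 7)·(9·q + 15·t - 13)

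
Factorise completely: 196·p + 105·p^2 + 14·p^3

7·p·(2·p + 7)·(p + 4)

Pull out the common factor 7·p, then factor the remaining trinomial.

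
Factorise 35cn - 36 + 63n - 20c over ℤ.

Group as (35cn - 20c) + (63n - 36) = 5c(7n - 4) + 9(7n - 4).
Both groups share the factor (7n - 4).

(5c + 9)(7n - 4)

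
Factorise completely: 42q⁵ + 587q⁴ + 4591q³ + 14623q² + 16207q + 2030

Testing divisors of the constant over divisors of the leading coefficient, q = -7/3 is a root, so (3q + 7) is a factor; dividing leaves 14q⁴ + 163q³ + 1150q² + 2191q + 290.
Next, q = -5/2 is a root, so (2q + 5) divides it; the quotient is 7q³ + 64q² + 415q + 58.
Next, q = -1/7 is a root, so (7q + 1) divides it; the quotient is q² + 9q + 58.
The quadratic q² + 9q + 58 has discriminant -151 < 0 and is irreducible over ℤ.

(2q + 5)(3q + 7)(7q + 1)(q² + 9q + 58)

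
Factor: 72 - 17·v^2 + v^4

(v + 3)·(v - 3)·(v^2 - 8)

Substitute u = v^2 to get a quadratic in u, then factor.
v^2 - 8 is irreducible over ℤ (8 is not a perfect square).
v^2 - 9 is a difference of squares.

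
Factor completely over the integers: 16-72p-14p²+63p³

(9p-2)(7p²-8)

Group as (63p³-72p) + (-14p²+16) = 9p(7p²-8) - 2(7p²-8).
Both groups share the factor (7p²-8).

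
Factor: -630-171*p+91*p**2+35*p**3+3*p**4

By the rational root theorem, p = -6 is a root, so (p+6) divides it; the quotient is 3*p**3+17*p**2-11*p-105.
Then p = -3 is a root, so (p+3) is a factor; dividing leaves 3*p**2+8*p-35.
The remaining quadratic factors as (3*p-7)(p+5).

(3*p-7)*(p+3)*(p+5)*(p+6)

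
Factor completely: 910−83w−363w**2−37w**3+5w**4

(5w−7)(w+2)(w+5)(w−13)

Among the possible rational roots, w = 13 is a root, so (w−13) divides it; the quotient is 5w**3+28w**2+w−70.
Next, w = −5 is a root, giving the factor (w+5) and quotient 5w**2+3w−14.
The remaining quadratic factors as (5w−7)(w+2).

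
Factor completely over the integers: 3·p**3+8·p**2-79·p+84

(3·p-4)·(p+7)·(p-3)

Testing divisors of the constant over divisors of the leading coefficient, p = 3 is a root, so (p-3) is a factor; dividing leaves 3·p**2+17·p-28.
The remaining quadratic factors as (p+7)(3·p-4).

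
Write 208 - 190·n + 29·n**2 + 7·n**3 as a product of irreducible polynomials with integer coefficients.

Among the possible rational roots, n = -8 is a root, giving the factor (n + 8) and quotient 7·n**2 - 27·n + 26.
The remaining quadratic factors as (n - 2)(7·n - 13).

(7·n - 13)·(n + 8)·(n - 2)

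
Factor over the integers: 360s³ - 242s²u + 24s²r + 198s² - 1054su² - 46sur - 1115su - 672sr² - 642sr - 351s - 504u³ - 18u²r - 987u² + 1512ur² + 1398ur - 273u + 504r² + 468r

(9s + 7u - 12r)(10s + 8u + 14r + 13)(4s - 9u - 3)

Group: 4s(90s² + 142su + 6sr + 117s + 56u² + 2ur + 91u - 168r² - 156r) + (-9u - 3)(90s² + 142su + 6sr + 117s + 56u² + 2ur + 91u - 168r² - 156r); both groups contain (90s² + 142su + 6sr + 117s + 56u² + 2ur + 91u - 168r² - 156r), so (4s - 9u - 3) is a factor with cofactor 90s² + 142su + 6sr + 117s + 56u² + 2ur + 91u - 168r² - 156r.
The cofactor groups again: 90s² + 142su + 6sr + 117s + 56u² + 2ur + 91u - 168r² - 156r = 9s(10s + 8u + 14r + 13) + (7u - 12r)(10s + 8u + 14r + 13); both groups contain (10s + 8u + 14r + 13), giving (9s + 7u - 12r)(10s + 8u + 14r + 13).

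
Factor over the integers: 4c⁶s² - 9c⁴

Pull out the common factor c⁴, leaving 4c²s² - 9.
Recognize a difference of squares with the parts 2cs and 3.

c⁴(2cs + 3)(2cs - 3)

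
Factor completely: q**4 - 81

(q + 3)(q - 3)(q**2 + 9)

Write as (q**2)² − (9)², then factor q**2 - 9 once more.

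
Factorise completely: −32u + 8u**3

Factor out 8u, leaving u**2 − 4, which is a difference of two squares.

8u(u + 2)(u − 2)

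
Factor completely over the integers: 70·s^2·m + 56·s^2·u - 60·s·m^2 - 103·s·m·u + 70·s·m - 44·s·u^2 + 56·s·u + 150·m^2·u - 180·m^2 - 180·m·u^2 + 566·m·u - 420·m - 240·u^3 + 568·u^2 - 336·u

Group: 5·m·(14·s^2 - 12·s·m - 11·s·u + 14·s + 30·m·u - 36·m - 60·u^2 + 142·u - 84) + 4·u·(14·s^2 - 12·s·m - 11·s·u + 14·s + 30·m·u - 36·m - 60·u^2 + 142·u - 84); both groups contain (14·s^2 - 12·s·m - 11·s·u + 14·s + 30·m·u - 36·m - 60·u^2 + 142·u - 84), so (5·m + 4·u) is a factor with cofactor 14·s^2 - 12·s·m - 11·s·u + 14·s + 30·m·u - 36·m - 60·u^2 + 142·u - 84.
The cofactor groups again: 14·s^2 - 12·s·m - 11·s·u + 14·s + 30·m·u - 36·m - 60·u^2 + 142·u - 84 = 7·s·(2·s - 5·u + 6) + (-6·m + 12·u - 14)·(2·s - 5·u + 6); both groups contain (2·s - 5·u + 6), giving (7·s - 6·m + 12·u - 14)·(2·s - 5·u + 6).

(7·s - 6·m + 12·u - 14)·(2·s - 5·u + 6)·(5·m + 4·u)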